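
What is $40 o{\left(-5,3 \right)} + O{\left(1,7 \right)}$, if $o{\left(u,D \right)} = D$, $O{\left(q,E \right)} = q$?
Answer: $121$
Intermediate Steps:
$40 o{\left(-5,3 \right)} + O{\left(1,7 \right)} = 40 \cdot 3 + 1 = 120 + 1 = 121$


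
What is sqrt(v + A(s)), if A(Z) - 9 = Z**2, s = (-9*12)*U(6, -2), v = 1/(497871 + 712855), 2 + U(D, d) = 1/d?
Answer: sqrt(883257856281610)/110066 ≈ 270.02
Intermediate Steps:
U(D, d) = -2 + 1/d
v = 1/1210726 ≈ 8.2595e-7
s = 270 (s = (-9*12)*(-2 + 1/(-2)) = -108*(-2 - 1/2) = -108*(-5/2) = 270)
A(Z) = 9 + Z**2
sqrt(v + A(s)) = sqrt(1/1210726 + (9 + 270**2)) = sqrt(1/1210726 + (9 + 72900)) = sqrt(1/1210726 + 72909) = sqrt(88272821935/1210726) = sqrt(883257856281610)/110066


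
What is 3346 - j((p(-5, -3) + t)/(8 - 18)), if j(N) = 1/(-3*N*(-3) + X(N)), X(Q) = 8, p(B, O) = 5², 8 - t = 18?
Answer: 36808/11 ≈ 3346.2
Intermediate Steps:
t = -10 (t = 8 - 1*18 = 8 - 18 = -10)
p(B, O) = 25
j(N) = 1/(8 + 9*N) (j(N) = 1/(-3*N*(-3) + 8) = 1/(9*N + 8) = 1/(8 + 9*N))
3346 - j((p(-5, -3) + t)/(8 - 18)) = 3346 - 1/(8 + 9*((25 - 10)/(8 - 18))) = 3346 - 1/(8 + 9*(15/(-10))) = 3346 - 1/(8 + 9*(15*(-⅒))) = 3346 - 1/(8 + 9*(-3/2)) = 3346 - 1/(8 - 27/2) = 3346 - 1/(-11/2) = 3346 - 1*(-2/11) = 3346 + 2/11 = 36808/11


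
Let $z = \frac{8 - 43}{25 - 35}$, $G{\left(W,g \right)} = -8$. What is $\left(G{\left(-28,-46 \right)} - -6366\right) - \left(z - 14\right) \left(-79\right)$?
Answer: $\frac{11057}{2} \approx 5528.5$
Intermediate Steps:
$z = \frac{7}{2}$ ($z = - \frac{35}{-10} = \left(-35\right) \left(- \frac{1}{10}\right) = \frac{7}{2} \approx 3.5$)
$\left(G{\left(-28,-46 \right)} - -6366\right) - \left(z - 14\right) \left(-79\right) = \left(-8 - -6366\right) - \left(\frac{7}{2} - 14\right) \left(-79\right) = \left(-8 + 6366\right) - \left(- \frac{21}{2}\right) \left(-79\right) = 6358 - \frac{1659}{2} = \frac{11057}{2}$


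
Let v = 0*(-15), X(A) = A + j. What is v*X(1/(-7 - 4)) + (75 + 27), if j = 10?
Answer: 102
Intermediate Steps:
X(A) = 10 + A (X(A) = A + 10 = 10 + A)
v = 0
v*X(1/(-7 - 4)) + (75 + 27) = 0*(10 + 1/(-7 - 4)) + (75 + 27) = 0*(10 + 1/(-11)) + 102 = 0*(10 - 1/11) + 102 = 0*(109/11) + 102 = 0 + 102 = 102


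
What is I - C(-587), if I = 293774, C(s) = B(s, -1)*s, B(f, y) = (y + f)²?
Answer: 203245502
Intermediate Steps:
B(f, y) = (f + y)²
C(s) = s*(-1 + s)² (C(s) = (s - 1)²*s = (-1 + s)²*s = s*(-1 + s)²)
I - C(-587) = 293774 - (-587)*(-1 - 587)² = 293774 - (-587)*(-588)² = 293774 - (-587)*345744 = 293774 - 1*(-202951728) = 293774 + 202951728 = 203245502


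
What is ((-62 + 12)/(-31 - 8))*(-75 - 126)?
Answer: -3350/13 ≈ -257.69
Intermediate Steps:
((-62 + 12)/(-31 - 8))*(-75 - 126) = -50/(-39)*(-201) = -50*(-1/39)*(-201) = (50/39)*(-201) = -3350/13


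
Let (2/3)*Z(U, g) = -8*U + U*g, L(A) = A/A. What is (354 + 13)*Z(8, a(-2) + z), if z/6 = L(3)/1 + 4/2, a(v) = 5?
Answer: 66060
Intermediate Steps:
L(A) = 1
z = 18 (z = 6*(1/1 + 4/2) = 6*(1*1 + 4*(1/2)) = 6*(1 + 2) = 6*3 = 18)
Z(U, g) = -12*U + 3*U*g/2 (Z(U, g) = 3*(-8*U + U*g)/2 = -12*U + 3*U*g/2)
(354 + 13)*Z(8, a(-2) + z) = (354 + 13)*((3/2)*8*(-8 + (5 + 18))) = 367*((3/2)*8*(-8 + 23)) = 367*((3/2)*8*15) = 367*180 = 66060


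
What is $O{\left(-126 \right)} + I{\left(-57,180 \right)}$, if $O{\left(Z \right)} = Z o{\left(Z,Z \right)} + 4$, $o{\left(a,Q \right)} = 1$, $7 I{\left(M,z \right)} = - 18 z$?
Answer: $- \frac{4094}{7} \approx -584.86$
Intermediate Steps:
$I{\left(M,z \right)} = - \frac{18 z}{7}$ ($I{\left(M,z \right)} = \frac{\left(-18\right) z}{7} = - \frac{18 z}{7}$)
$O{\left(Z \right)} = 4 + Z$ ($O{\left(Z \right)} = Z 1 + 4 = Z + 4 = 4 + Z$)
$O{\left(-126 \right)} + I{\left(-57,180 \right)} = \left(4 - 126\right) - \frac{3240}{7} = -122 - \frac{3240}{7} = - \frac{4094}{7}$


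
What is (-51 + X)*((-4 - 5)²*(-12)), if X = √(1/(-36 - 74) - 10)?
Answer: 49572 - 486*I*√121110/55 ≈ 49572.0 - 3075.1*I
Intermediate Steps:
X = I*√121110/110 (X = √(1/(-110) - 10) = √(-1/110 - 10) = √(-1101/110) = I*√121110/110 ≈ 3.1637*I)
(-51 + X)*((-4 - 5)²*(-12)) = (-51 + I*√121110/110)*((-4 - 5)²*(-12)) = (-51 + I*√121110/110)*((-9)²*(-12)) = (-51 + I*√121110/110)*(81*(-12)) = (-51 + I*√121110/110)*(-972) = 49572 - 486*I*√121110/55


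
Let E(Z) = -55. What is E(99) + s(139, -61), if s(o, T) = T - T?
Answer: -55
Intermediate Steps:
s(o, T) = 0
E(99) + s(139, -61) = -55 + 0 = -55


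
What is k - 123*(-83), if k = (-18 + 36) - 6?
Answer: 10221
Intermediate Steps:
k = 12 (k = 18 - 6 = 12)
k - 123*(-83) = 12 - 123*(-83) = 12 + 10209 = 10221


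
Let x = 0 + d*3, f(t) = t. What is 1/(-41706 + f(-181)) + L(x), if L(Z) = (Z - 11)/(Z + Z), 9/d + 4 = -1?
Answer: 1717340/1130949 ≈ 1.5185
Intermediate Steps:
d = -9/5 (d = 9/(-4 - 1) = 9/(-5) = 9*(-⅕) = -9/5 ≈ -1.8000)
x = -27/5 (x = 0 - 9/5*3 = 0 - 27/5 = -27/5 ≈ -5.4000)
L(Z) = (-11 + Z)/(2*Z) (L(Z) = (-11 + Z)/((2*Z)) = (-11 + Z)*(1/(2*Z)) = (-11 + Z)/(2*Z))
1/(-41706 + f(-181)) + L(x) = 1/(-41706 - 181) + (-11 - 27/5)/(2*(-27/5)) = 1/(-41887) + (½)*(-5/27)*(-82/5) = -1/41887 + 41/27 = 1717340/1130949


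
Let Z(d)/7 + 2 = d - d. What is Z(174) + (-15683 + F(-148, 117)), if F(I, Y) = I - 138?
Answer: -15983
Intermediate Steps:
F(I, Y) = -138 + I
Z(d) = -14 (Z(d) = -14 + 7*(d - d) = -14 + 7*0 = -14 + 0 = -14)
Z(174) + (-15683 + F(-148, 117)) = -14 + (-15683 + (-138 - 148)) = -14 + (-15683 - 286) = -14 - 15969 = -15983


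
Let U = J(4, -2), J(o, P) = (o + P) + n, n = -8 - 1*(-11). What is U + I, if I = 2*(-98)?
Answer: -191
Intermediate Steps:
n = 3 (n = -8 + 11 = 3)
I = -196
J(o, P) = 3 + P + o (J(o, P) = (o + P) + 3 = (P + o) + 3 = 3 + P + o)
U = 5 (U = 3 - 2 + 4 = 5)
U + I = 5 - 196 = -191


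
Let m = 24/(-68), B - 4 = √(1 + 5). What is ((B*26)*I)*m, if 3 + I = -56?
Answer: 36816/17 + 9204*√6/17 ≈ 3491.8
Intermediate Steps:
I = -59 (I = -3 - 56 = -59)
B = 4 + √6 (B = 4 + √(1 + 5) = 4 + √6 ≈ 6.4495)
m = -6/17 (m = 24*(-1/68) = -6/17 ≈ -0.35294)
((B*26)*I)*m = (((4 + √6)*26)*(-59))*(-6/17) = ((104 + 26*√6)*(-59))*(-6/17) = (-6136 - 1534*√6)*(-6/17) = 36816/17 + 9204*√6/17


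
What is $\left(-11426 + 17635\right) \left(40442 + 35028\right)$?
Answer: $468593230$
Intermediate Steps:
$\left(-11426 + 17635\right) \left(40442 + 35028\right) = 6209 \cdot 75470 = 468593230$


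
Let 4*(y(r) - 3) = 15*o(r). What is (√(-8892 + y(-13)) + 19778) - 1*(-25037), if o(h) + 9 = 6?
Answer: 44815 + I*√35601/2 ≈ 44815.0 + 94.341*I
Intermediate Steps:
o(h) = -3 (o(h) = -9 + 6 = -3)
y(r) = -33/4 (y(r) = 3 + (15*(-3))/4 = 3 + (¼)*(-45) = 3 - 45/4 = -33/4)
(√(-8892 + y(-13)) + 19778) - 1*(-25037) = (√(-8892 - 33/4) + 19778) - 1*(-25037) = (√(-35601/4) + 19778) + 25037 = (I*√35601/2 + 19778) + 25037 = (19778 + I*√35601/2) + 25037 = 44815 + I*√35601/2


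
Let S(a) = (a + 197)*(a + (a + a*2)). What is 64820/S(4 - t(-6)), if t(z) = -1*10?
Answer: 2315/422 ≈ 5.4858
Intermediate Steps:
t(z) = -10
S(a) = 4*a*(197 + a) (S(a) = (197 + a)*(a + (a + 2*a)) = (197 + a)*(a + 3*a) = (197 + a)*(4*a) = 4*a*(197 + a))
64820/S(4 - t(-6)) = 64820/((4*(4 - 1*(-10))*(197 + (4 - 1*(-10))))) = 64820/((4*(4 + 10)*(197 + (4 + 10)))) = 64820/((4*14*(197 + 14))) = 64820/((4*14*211)) = 64820/11816 = 64820*(1/11816) = 2315/422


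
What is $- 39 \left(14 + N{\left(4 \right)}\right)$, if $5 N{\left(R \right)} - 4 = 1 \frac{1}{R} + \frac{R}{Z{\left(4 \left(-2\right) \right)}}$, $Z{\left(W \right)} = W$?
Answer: $- \frac{2301}{4} \approx -575.25$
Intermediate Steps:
$N{\left(R \right)} = \frac{4}{5} - \frac{R}{40} + \frac{1}{5 R}$ ($N{\left(R \right)} = \frac{4}{5} + \frac{1 \frac{1}{R} + \frac{R}{4 \left(-2\right)}}{5} = \frac{4}{5} + \frac{\frac{1}{R} + \frac{R}{-8}}{5} = \frac{4}{5} + \frac{\frac{1}{R} + R \left(- \frac{1}{8}\right)}{5} = \frac{4}{5} + \frac{\frac{1}{R} - \frac{R}{8}}{5} = \frac{4}{5} - \left(- \frac{1}{5 R} + \frac{R}{40}\right) = \frac{4}{5} - \frac{R}{40} + \frac{1}{5 R}$)
$- 39 \left(14 + N{\left(4 \right)}\right) = - 39 \left(14 + \frac{8 + 4 \left(32 - 4\right)}{40 \cdot 4}\right) = - 39 \left(14 + \frac{1}{40} \cdot \frac{1}{4} \left(8 + 4 \left(32 - 4\right)\right)\right) = - 39 \left(14 + \frac{1}{40} \cdot \frac{1}{4} \left(8 + 4 \cdot 28\right)\right) = - 39 \left(14 + \frac{1}{40} \cdot \frac{1}{4} \left(8 + 112\right)\right) = - 39 \left(14 + \frac{1}{40} \cdot \frac{1}{4} \cdot 120\right) = - 39 \left(14 + \frac{3}{4}\right) = \left(-39\right) \frac{59}{4} = - \frac{2301}{4}$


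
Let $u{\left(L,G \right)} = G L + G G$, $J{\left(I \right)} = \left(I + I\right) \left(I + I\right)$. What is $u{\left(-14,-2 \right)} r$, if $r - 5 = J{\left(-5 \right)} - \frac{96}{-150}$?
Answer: $\frac{84512}{25} \approx 3380.5$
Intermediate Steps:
$J{\left(I \right)} = 4 I^{2}$ ($J{\left(I \right)} = 2 I 2 I = 4 I^{2}$)
$u{\left(L,G \right)} = G^{2} + G L$ ($u{\left(L,G \right)} = G L + G^{2} = G^{2} + G L$)
$r = \frac{2641}{25}$ ($r = 5 + \left(4 \left(-5\right)^{2} - \frac{96}{-150}\right) = 5 + \left(4 \cdot 25 - - \frac{16}{25}\right) = 5 + \left(100 + \frac{16}{25}\right) = 5 + \frac{2516}{25} = \frac{2641}{25} \approx 105.64$)
$u{\left(-14,-2 \right)} r = - 2 \left(-2 - 14\right) \frac{2641}{25} = \left(-2\right) \left(-16\right) \frac{2641}{25} = 32 \cdot \frac{2641}{25} = \frac{84512}{25}$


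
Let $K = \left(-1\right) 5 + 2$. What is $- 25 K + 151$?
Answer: $226$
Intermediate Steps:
$K = -3$ ($K = -5 + 2 = -3$)
$- 25 K + 151 = \left(-25\right) \left(-3\right) + 151 = 75 + 151 = 226$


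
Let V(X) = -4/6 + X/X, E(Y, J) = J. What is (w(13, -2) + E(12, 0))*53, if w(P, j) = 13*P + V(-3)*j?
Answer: 26765/3 ≈ 8921.7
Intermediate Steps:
V(X) = ⅓ (V(X) = -4*⅙ + 1 = -⅔ + 1 = ⅓)
w(P, j) = 13*P + j/3
(w(13, -2) + E(12, 0))*53 = ((13*13 + (⅓)*(-2)) + 0)*53 = ((169 - ⅔) + 0)*53 = (505/3 + 0)*53 = (505/3)*53 = 26765/3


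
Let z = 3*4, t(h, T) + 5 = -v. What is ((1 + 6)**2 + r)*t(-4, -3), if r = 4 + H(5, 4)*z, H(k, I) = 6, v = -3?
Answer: -250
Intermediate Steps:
t(h, T) = -2 (t(h, T) = -5 - 1*(-3) = -5 + 3 = -2)
z = 12
r = 76 (r = 4 + 6*12 = 4 + 72 = 76)
((1 + 6)**2 + r)*t(-4, -3) = ((1 + 6)**2 + 76)*(-2) = (7**2 + 76)*(-2) = (49 + 76)*(-2) = 125*(-2) = -250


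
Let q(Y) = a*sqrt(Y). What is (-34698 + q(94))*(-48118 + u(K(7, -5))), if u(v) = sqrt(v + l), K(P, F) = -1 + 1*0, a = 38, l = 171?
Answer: 2*(17349 - 19*sqrt(94))*(48118 - sqrt(170)) ≈ 1.6514e+9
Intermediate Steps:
q(Y) = 38*sqrt(Y)
K(P, F) = -1 (K(P, F) = -1 + 0 = -1)
u(v) = sqrt(171 + v) (u(v) = sqrt(v + 171) = sqrt(171 + v))
(-34698 + q(94))*(-48118 + u(K(7, -5))) = (-34698 + 38*sqrt(94))*(-48118 + sqrt(171 - 1)) = (-34698 + 38*sqrt(94))*(-48118 + sqrt(170)) = (-48118 + sqrt(170))*(-34698 + 38*sqrt(94))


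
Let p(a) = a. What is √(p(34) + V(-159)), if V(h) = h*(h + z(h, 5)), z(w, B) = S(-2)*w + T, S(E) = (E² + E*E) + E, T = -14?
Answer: √179227 ≈ 423.35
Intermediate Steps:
S(E) = E + 2*E² (S(E) = (E² + E²) + E = 2*E² + E = E + 2*E²)
z(w, B) = -14 + 6*w (z(w, B) = (-2*(1 + 2*(-2)))*w - 14 = (-2*(1 - 4))*w - 14 = (-2*(-3))*w - 14 = 6*w - 14 = -14 + 6*w)
V(h) = h*(-14 + 7*h) (V(h) = h*(h + (-14 + 6*h)) = h*(-14 + 7*h))
√(p(34) + V(-159)) = √(34 + 7*(-159)*(-2 - 159)) = √(34 + 7*(-159)*(-161)) = √(34 + 179193) = √179227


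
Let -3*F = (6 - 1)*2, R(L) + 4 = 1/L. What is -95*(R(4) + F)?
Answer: 8075/12 ≈ 672.92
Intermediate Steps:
R(L) = -4 + 1/L
F = -10/3 (F = -(6 - 1)*2/3 = -5*2/3 = -⅓*10 = -10/3 ≈ -3.3333)
-95*(R(4) + F) = -95*((-4 + 1/4) - 10/3) = -95*((-4 + ¼) - 10/3) = -95*(-15/4 - 10/3) = -95*(-85/12) = 8075/12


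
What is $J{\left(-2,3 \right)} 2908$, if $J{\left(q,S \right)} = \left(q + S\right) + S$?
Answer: $11632$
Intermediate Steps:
$J{\left(q,S \right)} = q + 2 S$ ($J{\left(q,S \right)} = \left(S + q\right) + S = q + 2 S$)
$J{\left(-2,3 \right)} 2908 = \left(-2 + 2 \cdot 3\right) 2908 = \left(-2 + 6\right) 2908 = 4 \cdot 2908 = 11632$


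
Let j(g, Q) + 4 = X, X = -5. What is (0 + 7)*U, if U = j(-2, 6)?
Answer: -63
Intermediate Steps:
j(g, Q) = -9 (j(g, Q) = -4 - 5 = -9)
U = -9
(0 + 7)*U = (0 + 7)*(-9) = 7*(-9) = -63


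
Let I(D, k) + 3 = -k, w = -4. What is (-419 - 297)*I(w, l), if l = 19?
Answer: 15752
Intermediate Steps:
I(D, k) = -3 - k
(-419 - 297)*I(w, l) = (-419 - 297)*(-3 - 1*19) = -716*(-3 - 19) = -716*(-22) = 15752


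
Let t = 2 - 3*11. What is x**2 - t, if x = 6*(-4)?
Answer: 607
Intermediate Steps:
x = -24
t = -31 (t = 2 - 33 = -31)
x**2 - t = (-24)**2 - 1*(-31) = 576 + 31 = 607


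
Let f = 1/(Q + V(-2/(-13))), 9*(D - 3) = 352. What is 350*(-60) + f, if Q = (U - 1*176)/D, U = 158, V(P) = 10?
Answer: -76187621/3628 ≈ -21000.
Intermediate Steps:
D = 379/9 (D = 3 + (⅑)*352 = 3 + 352/9 = 379/9 ≈ 42.111)
Q = -162/379 (Q = (158 - 1*176)/(379/9) = (158 - 176)*(9/379) = -18*9/379 = -162/379 ≈ -0.42744)
f = 379/3628 (f = 1/(-162/379 + 10) = 1/(3628/379) = 379/3628 ≈ 0.10447)
350*(-60) + f = 350*(-60) + 379/3628 = -21000 + 379/3628 = -76187621/3628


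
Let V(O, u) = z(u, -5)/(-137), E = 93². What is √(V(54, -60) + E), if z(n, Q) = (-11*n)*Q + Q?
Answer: √162785866/137 ≈ 93.130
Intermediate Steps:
E = 8649
z(n, Q) = Q - 11*Q*n (z(n, Q) = -11*Q*n + Q = Q - 11*Q*n)
V(O, u) = 5/137 - 55*u/137 (V(O, u) = -5*(1 - 11*u)/(-137) = (-5 + 55*u)*(-1/137) = 5/137 - 55*u/137)
√(V(54, -60) + E) = √((5/137 - 55/137*(-60)) + 8649) = √((5/137 + 3300/137) + 8649) = √(3305/137 + 8649) = √(1188218/137) = √162785866/137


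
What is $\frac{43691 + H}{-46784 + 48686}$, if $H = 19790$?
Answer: $\frac{63481}{1902} \approx 33.376$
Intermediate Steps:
$\frac{43691 + H}{-46784 + 48686} = \frac{43691 + 19790}{-46784 + 48686} = \frac{63481}{1902}$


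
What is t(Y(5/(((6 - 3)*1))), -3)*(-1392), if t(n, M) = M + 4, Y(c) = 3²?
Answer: -1392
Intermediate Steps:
Y(c) = 9
t(n, M) = 4 + M
t(Y(5/(((6 - 3)*1))), -3)*(-1392) = (4 - 3)*(-1392) = 1*(-1392) = -1392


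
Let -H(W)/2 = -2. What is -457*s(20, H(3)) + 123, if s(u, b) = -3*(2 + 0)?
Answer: 2865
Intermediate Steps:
H(W) = 4 (H(W) = -2*(-2) = 4)
s(u, b) = -6 (s(u, b) = -3*2 = -6)
-457*s(20, H(3)) + 123 = -457*(-6) + 123 = 2742 + 123 = 2865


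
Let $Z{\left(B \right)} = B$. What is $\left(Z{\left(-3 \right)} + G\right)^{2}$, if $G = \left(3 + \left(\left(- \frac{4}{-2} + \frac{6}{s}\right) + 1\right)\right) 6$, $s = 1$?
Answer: $4761$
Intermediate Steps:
$G = 72$ ($G = \left(3 + \left(\left(- \frac{4}{-2} + \frac{6}{1}\right) + 1\right)\right) 6 = \left(3 + \left(\left(\left(-4\right) \left(- \frac{1}{2}\right) + 6 \cdot 1\right) + 1\right)\right) 6 = \left(3 + \left(\left(2 + 6\right) + 1\right)\right) 6 = \left(3 + \left(8 + 1\right)\right) 6 = \left(3 + 9\right) 6 = 12 \cdot 6 = 72$)
$\left(Z{\left(-3 \right)} + G\right)^{2} = \left(-3 + 72\right)^{2} = 69^{2} = 4761$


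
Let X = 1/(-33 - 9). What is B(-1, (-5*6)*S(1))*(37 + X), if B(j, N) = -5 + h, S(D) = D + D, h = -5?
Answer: -7765/21 ≈ -369.76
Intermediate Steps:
S(D) = 2*D
B(j, N) = -10 (B(j, N) = -5 - 5 = -10)
X = -1/42 (X = 1/(-42) = -1/42 ≈ -0.023810)
B(-1, (-5*6)*S(1))*(37 + X) = -10*(37 - 1/42) = -10*1553/42 = -7765/21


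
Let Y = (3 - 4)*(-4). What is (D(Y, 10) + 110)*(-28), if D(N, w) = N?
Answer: -3192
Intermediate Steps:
Y = 4 (Y = -1*(-4) = 4)
(D(Y, 10) + 110)*(-28) = (4 + 110)*(-28) = 114*(-28) = -3192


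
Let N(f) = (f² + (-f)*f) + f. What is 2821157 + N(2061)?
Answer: 2823218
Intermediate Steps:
N(f) = f (N(f) = (f² - f²) + f = 0 + f = f)
2821157 + N(2061) = 2821157 + 2061 = 2823218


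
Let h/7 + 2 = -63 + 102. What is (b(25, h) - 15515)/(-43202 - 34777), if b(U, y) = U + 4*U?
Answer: 5130/25993 ≈ 0.19736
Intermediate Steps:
h = 259 (h = -14 + 7*(-63 + 102) = -14 + 7*39 = -14 + 273 = 259)
b(U, y) = 5*U
(b(25, h) - 15515)/(-43202 - 34777) = (5*25 - 15515)/(-43202 - 34777) = (125 - 15515)/(-77979) = -15390*(-1/77979) = 5130/25993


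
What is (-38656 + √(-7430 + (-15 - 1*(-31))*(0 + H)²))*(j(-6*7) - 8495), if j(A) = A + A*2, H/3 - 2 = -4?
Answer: 333253376 - 8621*I*√6854 ≈ 3.3325e+8 - 7.1372e+5*I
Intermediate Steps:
H = -6 (H = 6 + 3*(-4) = 6 - 12 = -6)
j(A) = 3*A (j(A) = A + 2*A = 3*A)
(-38656 + √(-7430 + (-15 - 1*(-31))*(0 + H)²))*(j(-6*7) - 8495) = (-38656 + √(-7430 + (-15 - 1*(-31))*(0 - 6)²))*(3*(-6*7) - 8495) = (-38656 + √(-7430 + (-15 + 31)*(-6)²))*(3*(-42) - 8495) = (-38656 + √(-7430 + 16*36))*(-126 - 8495) = (-38656 + √(-7430 + 576))*(-8621) = (-38656 + √(-6854))*(-8621) = (-38656 + I*√6854)*(-8621) = 333253376 - 8621*I*√6854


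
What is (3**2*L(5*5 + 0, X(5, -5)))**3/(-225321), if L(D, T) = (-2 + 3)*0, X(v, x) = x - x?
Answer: 0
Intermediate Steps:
X(v, x) = 0
L(D, T) = 0 (L(D, T) = 1*0 = 0)
(3**2*L(5*5 + 0, X(5, -5)))**3/(-225321) = (3**2*0)**3/(-225321) = (9*0)**3*(-1/225321) = 0**3*(-1/225321) = 0*(-1/225321) = 0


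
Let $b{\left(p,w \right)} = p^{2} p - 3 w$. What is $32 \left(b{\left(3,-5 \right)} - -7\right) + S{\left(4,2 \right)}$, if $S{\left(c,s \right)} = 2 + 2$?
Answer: $1572$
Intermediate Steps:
$S{\left(c,s \right)} = 4$
$b{\left(p,w \right)} = p^{3} - 3 w$
$32 \left(b{\left(3,-5 \right)} - -7\right) + S{\left(4,2 \right)} = 32 \left(\left(3^{3} - -15\right) - -7\right) + 4 = 32 \left(\left(27 + 15\right) + 7\right) + 4 = 32 \left(42 + 7\right) + 4 = 32 \cdot 49 + 4 = 1568 + 4 = 1572$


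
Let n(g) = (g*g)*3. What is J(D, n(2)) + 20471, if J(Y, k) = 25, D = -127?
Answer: 20496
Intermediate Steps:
n(g) = 3*g² (n(g) = g²*3 = 3*g²)
J(D, n(2)) + 20471 = 25 + 20471 = 20496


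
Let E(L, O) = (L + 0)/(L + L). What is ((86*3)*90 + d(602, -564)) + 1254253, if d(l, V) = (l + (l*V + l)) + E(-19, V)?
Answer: 1878299/2 ≈ 9.3915e+5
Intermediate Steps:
E(L, O) = ½ (E(L, O) = L/((2*L)) = L*(1/(2*L)) = ½)
d(l, V) = ½ + 2*l + V*l (d(l, V) = (l + (l*V + l)) + ½ = (l + (V*l + l)) + ½ = (l + (l + V*l)) + ½ = (2*l + V*l) + ½ = ½ + 2*l + V*l)
((86*3)*90 + d(602, -564)) + 1254253 = ((86*3)*90 + (½ + 2*602 - 564*602)) + 1254253 = (258*90 + (½ + 1204 - 339528)) + 1254253 = (23220 - 676647/2) + 1254253 = -630207/2 + 1254253 = 1878299/2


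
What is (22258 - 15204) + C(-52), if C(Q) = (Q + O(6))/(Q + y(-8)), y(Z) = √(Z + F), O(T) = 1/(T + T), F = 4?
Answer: 57314795/8124 + 623*I/16248 ≈ 7055.0 + 0.038343*I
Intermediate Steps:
O(T) = 1/(2*T)
y(Z) = √(4 + Z) (y(Z) = √(Z + 4) = √(4 + Z))
C(Q) = (1/12 + Q)/(Q + 2*I) (C(Q) = (Q + (½)/6)/(Q + √(4 - 8)) = (Q + (½)*(⅙))/(Q + √(-4)) = (Q + 1/12)/(Q + 2*I) = (1/12 + Q)/(Q + 2*I))
(22258 - 15204) + C(-52) = (22258 - 15204) + (1/12 - 52)/(-52 + 2*I) = 7054 + ((-52 - 2*I)/2708)*(-623/12) = 7054 - 623*(-52 - 2*I)/32496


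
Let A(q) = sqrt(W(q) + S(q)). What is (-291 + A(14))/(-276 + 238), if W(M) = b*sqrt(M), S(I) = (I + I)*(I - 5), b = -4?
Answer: 291/38 - sqrt(63 - sqrt(14))/19 ≈ 7.2527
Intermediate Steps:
S(I) = 2*I*(-5 + I) (S(I) = (2*I)*(-5 + I) = 2*I*(-5 + I))
W(M) = -4*sqrt(M)
A(q) = sqrt(-4*sqrt(q) + 2*q*(-5 + q))
(-291 + A(14))/(-276 + 238) = (-291 + sqrt(2)*sqrt(-2*sqrt(14) + 14*(-5 + 14)))/(-276 + 238) = (-291 + sqrt(2)*sqrt(-2*sqrt(14) + 14*9))/(-38) = (-291 + sqrt(2)*sqrt(-2*sqrt(14) + 126))*(-1/38) = (-291 + sqrt(2)*sqrt(126 - 2*sqrt(14)))*(-1/38) = 291/38 - sqrt(2)*sqrt(126 - 2*sqrt(14))/38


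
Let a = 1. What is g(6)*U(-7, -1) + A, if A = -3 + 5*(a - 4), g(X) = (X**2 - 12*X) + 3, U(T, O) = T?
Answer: 213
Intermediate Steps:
g(X) = 3 + X**2 - 12*X
A = -18 (A = -3 + 5*(1 - 4) = -3 + 5*(-3) = -3 - 15 = -18)
g(6)*U(-7, -1) + A = (3 + 6**2 - 12*6)*(-7) - 18 = (3 + 36 - 72)*(-7) - 18 = -33*(-7) - 18 = 231 - 18 = 213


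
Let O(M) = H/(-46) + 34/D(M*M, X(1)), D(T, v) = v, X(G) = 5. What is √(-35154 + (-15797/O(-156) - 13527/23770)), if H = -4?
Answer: I*√92167675866059090/1568820 ≈ 193.52*I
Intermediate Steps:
O(M) = 792/115 (O(M) = -4/(-46) + 34/5 = -4*(-1/46) + 34*(⅕) = 2/23 + 34/5 = 792/115)
√(-35154 + (-15797/O(-156) - 13527/23770)) = √(-35154 + (-15797/792/115 - 13527/23770)) = √(-35154 + (-15797*115/792 - 13527*1/23770)) = √(-35154 + (-1816655/792 - 13527/23770)) = √(-35154 - 21596301367/9412920) = √(-352498091047/9412920) = I*√92167675866059090/1568820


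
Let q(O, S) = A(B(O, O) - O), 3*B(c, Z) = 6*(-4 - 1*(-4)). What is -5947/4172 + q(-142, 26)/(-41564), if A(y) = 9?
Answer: -15451166/10837813 ≈ -1.4257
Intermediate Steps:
B(c, Z) = 0 (B(c, Z) = (6*(-4 - 1*(-4)))/3 = (6*(-4 + 4))/3 = (6*0)/3 = (⅓)*0 = 0)
q(O, S) = 9
-5947/4172 + q(-142, 26)/(-41564) = -5947/4172 + 9/(-41564) = -5947*1/4172 + 9*(-1/41564) = -5947/4172 - 9/41564 = -15451166/10837813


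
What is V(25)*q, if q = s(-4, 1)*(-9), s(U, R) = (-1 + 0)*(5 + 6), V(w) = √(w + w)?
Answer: 495*√2 ≈ 700.04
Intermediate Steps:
V(w) = √2*√w (V(w) = √(2*w) = √2*√w)
s(U, R) = -11 (s(U, R) = -1*11 = -11)
q = 99 (q = -11*(-9) = 99)
V(25)*q = (√2*√25)*99 = (√2*5)*99 = (5*√2)*99 = 495*√2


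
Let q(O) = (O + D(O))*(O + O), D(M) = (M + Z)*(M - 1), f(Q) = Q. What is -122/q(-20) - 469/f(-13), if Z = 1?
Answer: 3555813/98540 ≈ 36.085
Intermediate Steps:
D(M) = (1 + M)*(-1 + M) (D(M) = (M + 1)*(M - 1) = (1 + M)*(-1 + M))
q(O) = 2*O*(-1 + O + O²) (q(O) = (O + (-1 + O²))*(O + O) = (-1 + O + O²)*(2*O) = 2*O*(-1 + O + O²))
-122/q(-20) - 469/f(-13) = -122*(-1/(40*(-1 - 20 + (-20)²))) - 469/(-13) = -122*(-1/(40*(-1 - 20 + 400))) - 469*(-1/13) = -122/(2*(-20)*379) + 469/13 = -122/(-15160) + 469/13 = -122*(-1/15160) + 469/13 = 61/7580 + 469/13 = 3555813/98540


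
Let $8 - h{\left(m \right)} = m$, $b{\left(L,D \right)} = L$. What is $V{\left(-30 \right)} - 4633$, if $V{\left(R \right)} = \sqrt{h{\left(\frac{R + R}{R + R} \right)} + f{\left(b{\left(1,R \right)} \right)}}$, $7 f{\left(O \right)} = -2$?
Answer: $-4633 + \frac{\sqrt{329}}{7} \approx -4630.4$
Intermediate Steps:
$f{\left(O \right)} = - \frac{2}{7}$ ($f{\left(O \right)} = \frac{1}{7} \left(-2\right) = - \frac{2}{7}$)
$h{\left(m \right)} = 8 - m$
$V{\left(R \right)} = \frac{\sqrt{329}}{7}$ ($V{\left(R \right)} = \sqrt{\left(8 - \frac{R + R}{R + R}\right) - \frac{2}{7}} = \sqrt{\left(8 - \frac{2 R}{2 R}\right) - \frac{2}{7}} = \sqrt{\left(8 - 2 R \frac{1}{2 R}\right) - \frac{2}{7}} = \sqrt{\left(8 - 1\right) - \frac{2}{7}} = \sqrt{7 - \frac{2}{7}} = \sqrt{\frac{47}{7}} = \frac{\sqrt{329}}{7}$)
$V{\left(-30 \right)} - 4633 = \frac{\sqrt{329}}{7} - 4633 = -4633 + \frac{\sqrt{329}}{7}$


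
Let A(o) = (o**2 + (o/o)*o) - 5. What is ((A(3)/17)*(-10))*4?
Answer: -280/17 ≈ -16.471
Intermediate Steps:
A(o) = -5 + o + o**2 (A(o) = (o**2 + 1*o) - 5 = (o**2 + o) - 5 = (o + o**2) - 5 = -5 + o + o**2)
((A(3)/17)*(-10))*4 = (((-5 + 3 + 3**2)/17)*(-10))*4 = (((-5 + 3 + 9)*(1/17))*(-10))*4 = ((7*(1/17))*(-10))*4 = ((7/17)*(-10))*4 = -70/17*4 = -280/17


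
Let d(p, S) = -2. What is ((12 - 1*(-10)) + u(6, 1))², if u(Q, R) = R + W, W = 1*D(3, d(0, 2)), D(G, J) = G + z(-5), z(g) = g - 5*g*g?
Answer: 10816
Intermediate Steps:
z(g) = g - 5*g²
D(G, J) = -130 + G (D(G, J) = G - 5*(1 - 5*(-5)) = G - 5*(1 + 25) = G - 5*26 = G - 130 = -130 + G)
W = -127 (W = 1*(-130 + 3) = 1*(-127) = -127)
u(Q, R) = -127 + R (u(Q, R) = R - 127 = -127 + R)
((12 - 1*(-10)) + u(6, 1))² = ((12 - 1*(-10)) + (-127 + 1))² = ((12 + 10) - 126)² = (22 - 126)² = (-104)² = 10816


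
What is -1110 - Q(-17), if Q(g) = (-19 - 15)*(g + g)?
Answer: -2266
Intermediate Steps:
Q(g) = -68*g
-1110 - Q(-17) = -1110 - (-68)*(-17) = -1110 - 1*1156 = -1110 - 1156 = -2266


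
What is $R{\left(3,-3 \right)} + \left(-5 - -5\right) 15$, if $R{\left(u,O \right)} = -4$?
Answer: $-4$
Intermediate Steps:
$R{\left(3,-3 \right)} + \left(-5 - -5\right) 15 = -4 + \left(-5 - -5\right) 15 = -4 + \left(-5 + 5\right) 15 = -4 + 0 \cdot 15 = -4 + 0 = -4$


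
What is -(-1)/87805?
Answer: 1/87805 ≈ 1.1389e-5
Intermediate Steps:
-(-1)/87805 = -1*(-1/87805) = 1/87805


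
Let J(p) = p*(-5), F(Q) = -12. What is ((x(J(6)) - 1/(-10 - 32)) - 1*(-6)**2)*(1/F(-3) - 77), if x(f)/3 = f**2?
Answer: -103497325/504 ≈ -2.0535e+5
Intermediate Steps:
J(p) = -5*p
x(f) = 3*f**2
((x(J(6)) - 1/(-10 - 32)) - 1*(-6)**2)*(1/F(-3) - 77) = ((3*(-5*6)**2 - 1/(-10 - 32)) - 1*(-6)**2)*(1/(-12) - 77) = ((3*(-30)**2 - 1/(-42)) - 1*36)*(-1/12 - 77) = ((3*900 - 1*(-1/42)) - 36)*(-925/12) = ((2700 + 1/42) - 36)*(-925/12) = (113401/42 - 36)*(-925/12) = (111889/42)*(-925/12) = -103497325/504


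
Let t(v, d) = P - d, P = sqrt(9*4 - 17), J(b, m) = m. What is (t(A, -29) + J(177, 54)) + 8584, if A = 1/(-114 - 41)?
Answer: 8667 + sqrt(19) ≈ 8671.4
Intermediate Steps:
P = sqrt(19) (P = sqrt(36 - 17) = sqrt(19) ≈ 4.3589)
A = -1/155 (A = 1/(-155) = -1/155 ≈ -0.0064516)
t(v, d) = sqrt(19) - d
(t(A, -29) + J(177, 54)) + 8584 = ((sqrt(19) - 1*(-29)) + 54) + 8584 = ((sqrt(19) + 29) + 54) + 8584 = ((29 + sqrt(19)) + 54) + 8584 = (83 + sqrt(19)) + 8584 = 8667 + sqrt(19)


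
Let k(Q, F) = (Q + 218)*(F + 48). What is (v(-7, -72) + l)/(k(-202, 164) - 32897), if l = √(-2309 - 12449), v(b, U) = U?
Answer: 24/9835 - I*√14758/29505 ≈ 0.0024403 - 0.0041174*I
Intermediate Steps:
k(Q, F) = (48 + F)*(218 + Q) (k(Q, F) = (218 + Q)*(48 + F) = (48 + F)*(218 + Q))
l = I*√14758 (l = √(-14758) = I*√14758 ≈ 121.48*I)
(v(-7, -72) + l)/(k(-202, 164) - 32897) = (-72 + I*√14758)/((10464 + 48*(-202) + 218*164 + 164*(-202)) - 32897) = (-72 + I*√14758)/((10464 - 9696 + 35752 - 33128) - 32897) = (-72 + I*√14758)/(3392 - 32897) = (-72 + I*√14758)/(-29505) = (-72 + I*√14758)*(-1/29505) = 24/9835 - I*√14758/29505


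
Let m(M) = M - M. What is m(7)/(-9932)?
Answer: 0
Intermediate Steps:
m(M) = 0
m(7)/(-9932) = 0/(-9932) = 0*(-1/9932) = 0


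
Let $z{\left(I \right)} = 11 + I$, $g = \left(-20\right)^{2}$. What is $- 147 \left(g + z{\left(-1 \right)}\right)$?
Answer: $-60270$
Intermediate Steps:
$g = 400$
$- 147 \left(g + z{\left(-1 \right)}\right) = - 147 \left(400 + \left(11 - 1\right)\right) = - 147 \left(400 + 10\right) = \left(-147\right) 410 = -60270$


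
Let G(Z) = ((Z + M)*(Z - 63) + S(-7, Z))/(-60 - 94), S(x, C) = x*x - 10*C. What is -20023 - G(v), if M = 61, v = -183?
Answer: -3051651/154 ≈ -19816.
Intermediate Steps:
S(x, C) = x**2 - 10*C
G(Z) = -7/22 + 5*Z/77 - (-63 + Z)*(61 + Z)/154 (G(Z) = ((Z + 61)*(Z - 63) + ((-7)**2 - 10*Z))/(-60 - 94) = ((61 + Z)*(-63 + Z) + (49 - 10*Z))/(-154) = ((-63 + Z)*(61 + Z) + (49 - 10*Z))*(-1/154) = (49 - 10*Z + (-63 + Z)*(61 + Z))*(-1/154) = -7/22 + 5*Z/77 - (-63 + Z)*(61 + Z)/154)
-20023 - G(v) = -20023 - (271/11 - 1/154*(-183)**2 + (6/77)*(-183)) = -20023 - (271/11 - 1/154*33489 - 1098/77) = -20023 - (271/11 - 33489/154 - 1098/77) = -20023 - 1*(-31891/154) = -20023 + 31891/154 = -3051651/154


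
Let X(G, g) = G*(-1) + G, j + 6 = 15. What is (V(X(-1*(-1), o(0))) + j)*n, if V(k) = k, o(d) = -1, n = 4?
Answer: 36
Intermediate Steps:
j = 9 (j = -6 + 15 = 9)
X(G, g) = 0 (X(G, g) = -G + G = 0)
(V(X(-1*(-1), o(0))) + j)*n = (0 + 9)*4 = 9*4 = 36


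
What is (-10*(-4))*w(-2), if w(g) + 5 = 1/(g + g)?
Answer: -210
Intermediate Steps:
w(g) = -5 + 1/(2*g) (w(g) = -5 + 1/(g + g) = -5 + 1/(2*g))
(-10*(-4))*w(-2) = (-10*(-4))*(-5 + (½)/(-2)) = 40*(-5 + (½)*(-½)) = 40*(-5 - ¼) = 40*(-21/4) = -210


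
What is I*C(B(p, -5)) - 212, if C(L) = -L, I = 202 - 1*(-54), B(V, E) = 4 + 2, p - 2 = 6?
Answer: -1748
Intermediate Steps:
p = 8 (p = 2 + 6 = 8)
B(V, E) = 6
I = 256 (I = 202 + 54 = 256)
I*C(B(p, -5)) - 212 = 256*(-1*6) - 212 = 256*(-6) - 212 = -1536 - 212 = -1748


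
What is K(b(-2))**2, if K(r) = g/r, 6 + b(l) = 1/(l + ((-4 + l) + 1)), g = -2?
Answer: 196/1849 ≈ 0.10600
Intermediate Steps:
b(l) = -6 + 1/(-3 + 2*l) (b(l) = -6 + 1/(l + ((-4 + l) + 1)) = -6 + 1/(l + (-3 + l)) = -6 + 1/(-3 + 2*l))
K(r) = -2/r
K(b(-2))**2 = (-2*(-3 + 2*(-2))/(19 - 12*(-2)))**2 = (-2*(-3 - 4)/(19 + 24))**2 = (-2/(43/(-7)))**2 = (-2/((-1/7*43)))**2 = (-2/(-43/7))**2 = (-2*(-7/43))**2 = (14/43)**2 = 196/1849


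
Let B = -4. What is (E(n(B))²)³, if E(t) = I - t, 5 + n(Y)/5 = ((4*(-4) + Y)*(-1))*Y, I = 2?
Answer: 6061320523197289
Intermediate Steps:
n(Y) = -25 + 5*Y*(16 - Y) (n(Y) = -25 + 5*(((4*(-4) + Y)*(-1))*Y) = -25 + 5*(((-16 + Y)*(-1))*Y) = -25 + 5*((16 - Y)*Y) = -25 + 5*(Y*(16 - Y)) = -25 + 5*Y*(16 - Y))
E(t) = 2 - t
(E(n(B))²)³ = ((2 - (-25 - 5*(-4)² + 80*(-4)))²)³ = ((2 - (-25 - 5*16 - 320))²)³ = ((2 - (-25 - 80 - 320))²)³ = ((2 - 1*(-425))²)³ = ((2 + 425)²)³ = (427²)³ = 182329³ = 6061320523197289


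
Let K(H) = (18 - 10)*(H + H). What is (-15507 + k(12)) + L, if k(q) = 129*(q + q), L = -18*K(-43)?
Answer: -27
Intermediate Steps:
K(H) = 16*H (K(H) = 8*(2*H) = 16*H)
L = 12384 (L = -288*(-43) = -18*(-688) = 12384)
k(q) = 258*q (k(q) = 129*(2*q) = 258*q)
(-15507 + k(12)) + L = (-15507 + 258*12) + 12384 = (-15507 + 3096) + 12384 = -12411 + 12384 = -27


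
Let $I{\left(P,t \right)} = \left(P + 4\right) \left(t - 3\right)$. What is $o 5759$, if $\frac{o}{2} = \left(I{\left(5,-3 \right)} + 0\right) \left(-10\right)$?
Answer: $6219720$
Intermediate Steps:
$I{\left(P,t \right)} = \left(-3 + t\right) \left(4 + P\right)$ ($I{\left(P,t \right)} = \left(4 + P\right) \left(-3 + t\right) = \left(-3 + t\right) \left(4 + P\right)$)
$o = 1080$ ($o = 2 \left(\left(-12 - 15 + 4 \left(-3\right) + 5 \left(-3\right)\right) + 0\right) \left(-10\right) = 2 \left(\left(-12 - 15 - 12 - 15\right) + 0\right) \left(-10\right) = 2 \left(-54 + 0\right) \left(-10\right) = 2 \left(\left(-54\right) \left(-10\right)\right) = 2 \cdot 540 = 1080$)
$o 5759 = 1080 \cdot 5759 = 6219720$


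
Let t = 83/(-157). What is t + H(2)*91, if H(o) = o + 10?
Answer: 171361/157 ≈ 1091.5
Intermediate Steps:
H(o) = 10 + o
t = -83/157 (t = 83*(-1/157) = -83/157 ≈ -0.52866)
t + H(2)*91 = -83/157 + (10 + 2)*91 = -83/157 + 12*91 = -83/157 + 1092 = 171361/157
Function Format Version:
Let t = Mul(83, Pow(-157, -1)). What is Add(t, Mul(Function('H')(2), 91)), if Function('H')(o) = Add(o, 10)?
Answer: Rational(171361, 157) ≈ 1091.5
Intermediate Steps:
Function('H')(o) = Add(10, o)
t = Rational(-83, 157) (t = Mul(83, Rational(-1, 157)) = Rational(-83, 157) ≈ -0.52866)
Add(t, Mul(Function('H')(2), 91)) = Add(Rational(-83, 157), Mul(Add(10, 2), 91)) = Add(Rational(-83, 157), Mul(12, 91)) = Add(Rational(-83, 157), 1092) = Rational(171361, 157)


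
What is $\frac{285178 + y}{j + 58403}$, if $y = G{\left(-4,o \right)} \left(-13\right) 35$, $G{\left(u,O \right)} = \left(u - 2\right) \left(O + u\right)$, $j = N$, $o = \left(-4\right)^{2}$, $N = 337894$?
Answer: $\frac{317938}{396297} \approx 0.80227$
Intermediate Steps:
$o = 16$
$j = 337894$
$G{\left(u,O \right)} = \left(-2 + u\right) \left(O + u\right)$
$y = 32760$ ($y = \left(\left(-4\right)^{2} - 32 - -8 + 16 \left(-4\right)\right) \left(-13\right) 35 = \left(16 - 32 + 8 - 64\right) \left(-13\right) 35 = \left(-72\right) \left(-13\right) 35 = 936 \cdot 35 = 32760$)
$\frac{285178 + y}{j + 58403} = \frac{285178 + 32760}{337894 + 58403} = \frac{317938}{396297}$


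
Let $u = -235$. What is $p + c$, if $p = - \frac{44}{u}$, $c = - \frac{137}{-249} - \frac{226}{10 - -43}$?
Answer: $- \frac{10937387}{3101295} \approx -3.5267$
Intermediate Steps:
$c = - \frac{49013}{13197}$ ($c = \left(-137\right) \left(- \frac{1}{249}\right) - \frac{226}{10 + 43} = \frac{137}{249} - \frac{226}{53} = - \frac{49013}{13197} \approx -3.714$)
$p = \frac{44}{235}$ ($p = - \frac{44}{-235} = \left(-44\right) \left(- \frac{1}{235}\right) = \frac{44}{235} \approx 0.18723$)
$p + c = \frac{44}{235} - \frac{49013}{13197} = - \frac{10937387}{3101295}$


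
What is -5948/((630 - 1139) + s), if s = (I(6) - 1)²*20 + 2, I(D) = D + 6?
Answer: -5948/1913 ≈ -3.1093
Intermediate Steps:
I(D) = 6 + D
s = 2422 (s = ((6 + 6) - 1)²*20 + 2 = (12 - 1)²*20 + 2 = 11²*20 + 2 = 121*20 + 2 = 2420 + 2 = 2422)
-5948/((630 - 1139) + s) = -5948/((630 - 1139) + 2422) = -5948/(-509 + 2422) = -5948/1913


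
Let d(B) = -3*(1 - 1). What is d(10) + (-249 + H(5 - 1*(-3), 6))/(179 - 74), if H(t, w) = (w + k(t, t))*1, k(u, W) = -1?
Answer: -244/105 ≈ -2.3238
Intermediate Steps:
H(t, w) = -1 + w (H(t, w) = (w - 1)*1 = (-1 + w)*1 = -1 + w)
d(B) = 0 (d(B) = -3*0 = 0)
d(10) + (-249 + H(5 - 1*(-3), 6))/(179 - 74) = 0 + (-249 + (-1 + 6))/(179 - 74) = 0 + (-249 + 5)/105 = 0 - 244*1/105 = 0 - 244/105 = -244/105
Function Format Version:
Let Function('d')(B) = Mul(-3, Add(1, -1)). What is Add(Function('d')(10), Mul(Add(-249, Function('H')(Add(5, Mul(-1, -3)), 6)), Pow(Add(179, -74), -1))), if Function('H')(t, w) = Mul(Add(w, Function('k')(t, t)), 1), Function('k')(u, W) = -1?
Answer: Rational(-244, 105) ≈ -2.3238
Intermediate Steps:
Function('H')(t, w) = Add(-1, w) (Function('H')(t, w) = Mul(Add(w, -1), 1) = Mul(Add(-1, w), 1) = Add(-1, w))
Function('d')(B) = 0 (Function('d')(B) = Mul(-3, 0) = 0)
Add(Function('d')(10), Mul(Add(-249, Function('H')(Add(5, Mul(-1, -3)), 6)), Pow(Add(179, -74), -1))) = Add(0, Mul(Add(-249, Add(-1, 6)), Pow(Add(179, -74), -1))) = Add(0, Mul(Add(-249, 5), Pow(105, -1))) = Add(0, Mul(-244, Rational(1, 105))) = Add(0, Rational(-244, 105)) = Rational(-244, 105)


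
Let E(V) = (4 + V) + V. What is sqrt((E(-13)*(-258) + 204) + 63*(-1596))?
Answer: 14*I*sqrt(483) ≈ 307.68*I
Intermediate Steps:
E(V) = 4 + 2*V
sqrt((E(-13)*(-258) + 204) + 63*(-1596)) = sqrt(((4 + 2*(-13))*(-258) + 204) + 63*(-1596)) = sqrt(((4 - 26)*(-258) + 204) - 100548) = sqrt((-22*(-258) + 204) - 100548) = sqrt((5676 + 204) - 100548) = sqrt(5880 - 100548) = sqrt(-94668) = 14*I*sqrt(483)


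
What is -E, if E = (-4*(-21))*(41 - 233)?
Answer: 16128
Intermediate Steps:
E = -16128 (E = 84*(-192) = -16128)
-E = -1*(-16128) = 16128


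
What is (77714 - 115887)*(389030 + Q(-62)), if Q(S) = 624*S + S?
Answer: -13371238440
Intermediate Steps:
Q(S) = 625*S
(77714 - 115887)*(389030 + Q(-62)) = (77714 - 115887)*(389030 + 625*(-62)) = -38173*(389030 - 38750) = -38173*350280 = -13371238440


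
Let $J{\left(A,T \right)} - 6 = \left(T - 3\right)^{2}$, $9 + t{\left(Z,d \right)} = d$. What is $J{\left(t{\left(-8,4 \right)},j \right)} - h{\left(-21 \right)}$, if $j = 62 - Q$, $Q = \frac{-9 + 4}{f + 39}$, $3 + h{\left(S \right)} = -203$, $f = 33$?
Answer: $\frac{19187017}{5184} \approx 3701.2$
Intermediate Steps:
$h{\left(S \right)} = -206$ ($h{\left(S \right)} = -3 - 203 = -206$)
$t{\left(Z,d \right)} = -9 + d$
$Q = - \frac{5}{72}$ ($Q = \frac{-9 + 4}{33 + 39} = - \frac{5}{72} \approx -0.069444$)
$j = \frac{4469}{72}$ ($j = 62 - - \frac{5}{72} = 62 + \frac{5}{72} = \frac{4469}{72} \approx 62.069$)
$J{\left(A,T \right)} = 6 + \left(-3 + T\right)^{2}$ ($J{\left(A,T \right)} = 6 + \left(T - 3\right)^{2} = 6 + \left(-3 + T\right)^{2}$)
$J{\left(t{\left(-8,4 \right)},j \right)} - h{\left(-21 \right)} = \left(6 + \left(-3 + \frac{4469}{72}\right)^{2}\right) - -206 = \left(6 + \left(\frac{4253}{72}\right)^{2}\right) + 206 = \left(6 + \frac{18088009}{5184}\right) + 206 = \frac{18119113}{5184} + 206 = \frac{19187017}{5184}$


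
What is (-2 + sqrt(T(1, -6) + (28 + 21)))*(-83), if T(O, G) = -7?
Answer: 166 - 83*sqrt(42) ≈ -371.90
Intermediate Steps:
(-2 + sqrt(T(1, -6) + (28 + 21)))*(-83) = (-2 + sqrt(-7 + (28 + 21)))*(-83) = (-2 + sqrt(-7 + 49))*(-83) = (-2 + sqrt(42))*(-83) = 166 - 83*sqrt(42)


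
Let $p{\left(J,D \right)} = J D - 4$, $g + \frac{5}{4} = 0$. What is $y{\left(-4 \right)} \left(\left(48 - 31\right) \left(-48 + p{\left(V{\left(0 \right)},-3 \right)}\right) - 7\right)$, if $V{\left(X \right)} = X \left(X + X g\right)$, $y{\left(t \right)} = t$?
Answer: $3564$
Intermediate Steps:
$g = - \frac{5}{4}$ ($g = - \frac{5}{4} + 0 = - \frac{5}{4} \approx -1.25$)
$V{\left(X \right)} = - \frac{X^{2}}{4}$ ($V{\left(X \right)} = X \left(X + X \left(- \frac{5}{4}\right)\right) = X \left(X - \frac{5 X}{4}\right) = X \left(- \frac{X}{4}\right) = - \frac{X^{2}}{4}$)
$p{\left(J,D \right)} = -4 + D J$ ($p{\left(J,D \right)} = D J - 4 = -4 + D J$)
$y{\left(-4 \right)} \left(\left(48 - 31\right) \left(-48 + p{\left(V{\left(0 \right)},-3 \right)}\right) - 7\right) = - 4 \left(\left(48 - 31\right) \left(-48 - \left(4 + 3 \left(- \frac{0^{2}}{4}\right)\right)\right) - 7\right) = - 4 \left(17 \left(-48 - \left(4 + 3 \left(\left(- \frac{1}{4}\right) 0\right)\right)\right) - 7\right) = - 4 \left(17 \left(-48 - 4\right) - 7\right) = - 4 \left(17 \left(-52\right) - 7\right) = - 4 \left(-884 - 7\right) = \left(-4\right) \left(-891\right) = 3564$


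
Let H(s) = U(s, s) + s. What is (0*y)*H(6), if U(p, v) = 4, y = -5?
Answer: 0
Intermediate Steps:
H(s) = 4 + s
(0*y)*H(6) = (0*(-5))*(4 + 6) = 0*10 = 0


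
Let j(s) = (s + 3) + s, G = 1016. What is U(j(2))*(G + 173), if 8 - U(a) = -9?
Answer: 20213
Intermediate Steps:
j(s) = 3 + 2*s (j(s) = (3 + s) + s = 3 + 2*s)
U(a) = 17 (U(a) = 8 - 1*(-9) = 8 + 9 = 17)
U(j(2))*(G + 173) = 17*(1016 + 173) = 17*1189 = 20213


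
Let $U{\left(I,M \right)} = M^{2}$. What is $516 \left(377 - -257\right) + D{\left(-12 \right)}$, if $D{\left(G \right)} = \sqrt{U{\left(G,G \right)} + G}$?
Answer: $327144 + 2 \sqrt{33} \approx 3.2716 \cdot 10^{5}$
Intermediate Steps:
$D{\left(G \right)} = \sqrt{G + G^{2}}$ ($D{\left(G \right)} = \sqrt{G^{2} + G} = \sqrt{G + G^{2}}$)
$516 \left(377 - -257\right) + D{\left(-12 \right)} = 516 \left(377 - -257\right) + \sqrt{- 12 \left(1 - 12\right)} = 516 \left(377 + 257\right) + \sqrt{\left(-12\right) \left(-11\right)} = 516 \cdot 634 + \sqrt{132} = 327144 + 2 \sqrt{33}$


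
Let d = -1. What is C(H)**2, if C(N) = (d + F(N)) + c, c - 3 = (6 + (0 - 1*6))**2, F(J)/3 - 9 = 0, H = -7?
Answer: 841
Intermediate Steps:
F(J) = 27 (F(J) = 27 + 3*0 = 27 + 0 = 27)
c = 3 (c = 3 + (6 + (0 - 1*6))**2 = 3 + (6 + (0 - 6))**2 = 3 + (6 - 6)**2 = 3 + 0**2 = 3 + 0 = 3)
C(N) = 29 (C(N) = (-1 + 27) + 3 = 26 + 3 = 29)
C(H)**2 = 29**2 = 841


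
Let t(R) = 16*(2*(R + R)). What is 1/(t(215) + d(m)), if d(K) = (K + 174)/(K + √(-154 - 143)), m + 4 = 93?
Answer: 37701029/518873542203 + 263*I*√33/518873542203 ≈ 7.2659e-5 + 2.9117e-9*I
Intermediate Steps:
m = 89 (m = -4 + 93 = 89)
t(R) = 64*R (t(R) = 16*(2*(2*R)) = 16*(4*R) = 64*R)
d(K) = (174 + K)/(K + 3*I*√33) (d(K) = (174 + K)/(K + √(-297)) = (174 + K)/(K + 3*I*√33))
1/(t(215) + d(m)) = 1/(64*215 + (174 + 89)/(89 + 3*I*√33)) = 1/(13760 + 263/(89 + 3*I*√33))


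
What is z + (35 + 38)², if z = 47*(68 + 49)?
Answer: 10828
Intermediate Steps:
z = 5499 (z = 47*117 = 5499)
z + (35 + 38)² = 5499 + (35 + 38)² = 5499 + 73² = 5499 + 5329 = 10828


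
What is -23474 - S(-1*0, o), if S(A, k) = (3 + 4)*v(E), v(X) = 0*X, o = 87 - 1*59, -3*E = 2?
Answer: -23474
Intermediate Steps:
E = -⅔ (E = -⅓*2 = -⅔ ≈ -0.66667)
o = 28 (o = 87 - 59 = 28)
v(X) = 0
S(A, k) = 0 (S(A, k) = (3 + 4)*0 = 7*0 = 0)
-23474 - S(-1*0, o) = -23474 - 1*0 = -23474 + 0 = -23474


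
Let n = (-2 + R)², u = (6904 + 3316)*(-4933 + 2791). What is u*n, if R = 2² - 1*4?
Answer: -87564960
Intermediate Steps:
R = 0 (R = 4 - 4 = 0)
u = -21891240 (u = 10220*(-2142) = -21891240)
n = 4 (n = (-2 + 0)² = (-2)² = 4)
u*n = -21891240*4 = -87564960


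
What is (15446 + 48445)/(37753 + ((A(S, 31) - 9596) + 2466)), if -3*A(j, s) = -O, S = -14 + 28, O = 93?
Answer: 7099/3406 ≈ 2.0843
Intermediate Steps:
S = 14
A(j, s) = 31 (A(j, s) = -(-1)*93/3 = -⅓*(-93) = 31)
(15446 + 48445)/(37753 + ((A(S, 31) - 9596) + 2466)) = (15446 + 48445)/(37753 + ((31 - 9596) + 2466)) = 63891/(37753 + (-9565 + 2466)) = 63891/(37753 - 7099) = 63891/30654 = 63891*(1/30654) = 7099/3406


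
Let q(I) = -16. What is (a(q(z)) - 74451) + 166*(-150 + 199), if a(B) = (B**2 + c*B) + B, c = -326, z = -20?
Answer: -60861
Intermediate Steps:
a(B) = B**2 - 325*B (a(B) = (B**2 - 326*B) + B = B**2 - 325*B)
(a(q(z)) - 74451) + 166*(-150 + 199) = (-16*(-325 - 16) - 74451) + 166*(-150 + 199) = (-16*(-341) - 74451) + 166*49 = (5456 - 74451) + 8134 = -68995 + 8134 = -60861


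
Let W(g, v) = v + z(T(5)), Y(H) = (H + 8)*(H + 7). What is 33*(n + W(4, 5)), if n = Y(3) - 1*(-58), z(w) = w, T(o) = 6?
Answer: 5907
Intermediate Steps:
Y(H) = (7 + H)*(8 + H) (Y(H) = (8 + H)*(7 + H) = (7 + H)*(8 + H))
W(g, v) = 6 + v (W(g, v) = v + 6 = 6 + v)
n = 168 (n = (56 + 3² + 15*3) - 1*(-58) = (56 + 9 + 45) + 58 = 110 + 58 = 168)
33*(n + W(4, 5)) = 33*(168 + (6 + 5)) = 33*(168 + 11) = 33*179 = 5907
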